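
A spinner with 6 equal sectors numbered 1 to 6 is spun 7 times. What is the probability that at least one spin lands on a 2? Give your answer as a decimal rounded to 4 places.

P(no spin lands on a 2) = (5/6)^7 ≈ 0.2791.
P(at least one) = 1 − 0.2791 = 0.7209.

0.7209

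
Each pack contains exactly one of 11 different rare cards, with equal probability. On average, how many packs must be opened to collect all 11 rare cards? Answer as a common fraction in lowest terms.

83711/2520

After i distinct types are collected, each trial gives a new one with probability (11−i)/11, so the expected wait for the next new type is 11/(11−i).
E = 11/11 + 11/10 + 11/9 + 11/8 + 11/7 + 11/6 + 11/5 + 11/4 + 11/3 + 11/2 + 11/1 = 83711/2520.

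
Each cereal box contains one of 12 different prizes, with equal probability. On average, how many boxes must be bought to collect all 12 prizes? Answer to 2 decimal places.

After i distinct types are collected, each trial gives a new one with probability (12−i)/12, so the expected wait for the next new type is 12/(12−i).
E = 12/12 + 12/11 + 12/10 + 12/9 + 12/8 + 12/7 + 12/6 + 12/5 + 12/4 + 12/3 + 12/2 + 12/1 = 86021/2310 ≈ 37.24.

37.24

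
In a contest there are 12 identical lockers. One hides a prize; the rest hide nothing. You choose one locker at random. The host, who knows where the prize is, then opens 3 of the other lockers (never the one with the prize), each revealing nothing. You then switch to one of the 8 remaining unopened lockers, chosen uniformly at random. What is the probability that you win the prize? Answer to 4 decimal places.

0.1146

Your original locker holds the prize with probability 1/12, so the other 11 collectively hold it with probability 11/12.
The host can always find 3 empty lockers to open, so the reveals don't change that 11/12; it is now spread over the 8 remaining unopened lockers.
P(win by switching) = (11/12) · (1/8) = 11/96 ≈ 0.1146.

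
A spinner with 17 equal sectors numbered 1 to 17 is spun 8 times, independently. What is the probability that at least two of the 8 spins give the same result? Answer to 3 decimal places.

0.859

P(all 8 different) = 17/17 · 16/17 · ··· · 10/17 ≈ 0.141.
P(at least two equal) = 1 − 0.141 = 0.859.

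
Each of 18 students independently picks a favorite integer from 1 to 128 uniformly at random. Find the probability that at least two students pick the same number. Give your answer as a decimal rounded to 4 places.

It's easier to compute the probability that all 18 are distinct.
P(all distinct) = 128/128 · 127/128 · ··· · 111/128 ≈ 0.2854.
So the probability of at least one match is 1 − 0.2854 = 0.7146.

0.7146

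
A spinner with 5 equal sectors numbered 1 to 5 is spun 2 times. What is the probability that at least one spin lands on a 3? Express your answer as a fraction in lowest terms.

P(no spin lands on a 3) = (4/5)^2 = 16/25.
P(at least one) = 1 − 16/25 = 9/25.

9/25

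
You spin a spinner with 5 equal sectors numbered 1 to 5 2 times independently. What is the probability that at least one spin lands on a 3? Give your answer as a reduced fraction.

9/25

P(no spin lands on a 3) = (4/5)^2 = 16/25.
P(at least one) = 1 − 16/25 = 9/25.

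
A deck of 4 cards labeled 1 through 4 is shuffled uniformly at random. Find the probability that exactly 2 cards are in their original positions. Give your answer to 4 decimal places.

Choose which 2 of the 4 are fixed: C(4,2) = 6 ways.
The remaining 2 must have no fixed point: D(2) = 1.
P = 6·1/24 = 1/4 ≈ 0.2500.

0.2500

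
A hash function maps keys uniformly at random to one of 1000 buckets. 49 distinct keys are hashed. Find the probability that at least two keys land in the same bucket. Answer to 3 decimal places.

0.697

It's easier to compute the probability that all 49 are distinct.
P(all distinct) = 1000/1000 · 999/1000 · ··· · 952/1000 ≈ 0.303.
So the probability of at least one match is 1 − 0.303 = 0.697.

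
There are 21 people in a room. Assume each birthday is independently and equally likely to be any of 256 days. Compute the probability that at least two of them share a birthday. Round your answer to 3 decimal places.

It's easier to compute the probability that all 21 are distinct.
P(all distinct) = 256/256 · 255/256 · ··· · 236/256 ≈ 0.430.
So the probability of at least one match is 1 − 0.430 = 0.570.

0.570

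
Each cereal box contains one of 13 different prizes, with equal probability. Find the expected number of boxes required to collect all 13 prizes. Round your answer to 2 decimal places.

After i distinct types are collected, each trial gives a new one with probability (13−i)/13, so the expected wait for the next new type is 13/(13−i).
E = 13/13 + 13/12 + 13/11 + 13/10 + 13/9 + 13/8 + 13/7 + 13/6 + 13/5 + 13/4 + 13/3 + 13/2 + 13/1 = 1145993/27720 ≈ 41.34.

41.34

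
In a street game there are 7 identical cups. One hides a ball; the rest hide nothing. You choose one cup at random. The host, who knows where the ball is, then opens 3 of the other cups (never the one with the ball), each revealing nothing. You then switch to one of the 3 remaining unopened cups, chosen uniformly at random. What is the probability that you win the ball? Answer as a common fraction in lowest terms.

Your original cup holds the ball with probability 1/7, so the other 6 collectively hold it with probability 6/7.
The host can always find 3 empty cups to open, so the reveals don't change that 6/7; it is now spread over the 3 remaining unopened cups.
P(win by switching) = (6/7) · (1/3) = 2/7.

2/7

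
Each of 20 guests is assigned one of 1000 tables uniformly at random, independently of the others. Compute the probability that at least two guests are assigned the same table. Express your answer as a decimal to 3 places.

It's easier to compute the probability that all 20 are distinct.
P(all distinct) = 1000/1000 · 999/1000 · ··· · 981/1000 ≈ 0.826.
So the probability of at least one match is 1 − 0.826 = 0.174.

0.174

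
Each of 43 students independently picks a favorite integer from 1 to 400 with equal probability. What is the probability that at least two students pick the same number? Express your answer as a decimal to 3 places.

0.904

It's easier to compute the probability that all 43 are distinct.
P(all distinct) = 400/400 · 399/400 · ··· · 358/400 ≈ 0.096.
So the probability of at least one match is 1 − 0.096 = 0.904.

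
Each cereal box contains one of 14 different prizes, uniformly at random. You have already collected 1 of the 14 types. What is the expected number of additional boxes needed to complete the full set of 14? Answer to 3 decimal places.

44.522

Starting from 1 distinct type, each trial gives a new one with probability (14−i)/14 when i types are held, so the wait for the next new type is 14/(14−i).
E = 14/13 + 14/12 + 14/11 + 14/10 + 14/9 + 14/8 + 14/7 + 14/6 + 14/5 + 14/4 + 14/3 + 14/2 + 14/1 = 1145993/25740 ≈ 44.522.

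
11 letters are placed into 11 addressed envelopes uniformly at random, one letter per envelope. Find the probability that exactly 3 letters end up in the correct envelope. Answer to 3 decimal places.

Choose which 3 of the 11 are fixed: C(11,3) = 165 ways.
The remaining 8 must have no fixed point: D(8) = 14833.
P = 165·14833/39916800 = 2119/34560 ≈ 0.061.

0.061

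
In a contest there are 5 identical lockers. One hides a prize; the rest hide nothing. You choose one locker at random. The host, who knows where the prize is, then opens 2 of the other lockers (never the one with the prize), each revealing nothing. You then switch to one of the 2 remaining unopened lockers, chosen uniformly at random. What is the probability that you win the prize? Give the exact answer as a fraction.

2/5

Your original locker holds the prize with probability 1/5, so the other 4 collectively hold it with probability 4/5.
The host can always find 2 empty lockers to open, so the reveals don't change that 4/5; it is now spread over the 2 remaining unopened lockers.
P(win by switching) = (4/5) · (1/2) = 2/5.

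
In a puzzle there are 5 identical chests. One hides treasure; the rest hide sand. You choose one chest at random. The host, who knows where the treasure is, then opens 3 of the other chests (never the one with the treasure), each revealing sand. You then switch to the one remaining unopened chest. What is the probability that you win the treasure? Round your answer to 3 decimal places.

0.800

Your original chest holds the treasure with probability 1/5, so the other 4 collectively hold it with probability 4/5.
The host can always find 3 empty chests to open, so the reveals don't change that 4/5; it is now spread over the 1 remaining unopened chest.
P(win by switching) = (4/5) · (1/1) = 4/5 ≈ 0.800.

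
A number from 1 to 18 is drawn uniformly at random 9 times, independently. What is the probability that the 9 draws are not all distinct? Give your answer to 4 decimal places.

P(all 9 different) = 18/18 · 17/18 · ··· · 10/18 ≈ 0.0889.
P(at least two equal) = 1 − 0.0889 = 0.9111.

0.9111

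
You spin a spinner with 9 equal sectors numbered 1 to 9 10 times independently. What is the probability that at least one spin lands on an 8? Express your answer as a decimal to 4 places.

0.6921

P(no spin lands on an 8) = (8/9)^10 ≈ 0.3079.
P(at least one) = 1 − 0.3079 = 0.6921.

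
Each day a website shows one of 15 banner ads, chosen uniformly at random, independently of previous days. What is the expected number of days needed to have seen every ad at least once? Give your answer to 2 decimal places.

After i distinct types are collected, each trial gives a new one with probability (15−i)/15, so the expected wait for the next new type is 15/(15−i).
E = 15/15 + 15/14 + 15/13 + 15/12 + 15/11 + 15/10 + 15/9 + 15/8 + 15/7 + 15/6 + 15/5 + 15/4 + 15/3 + 15/2 + 15/1 = 1195757/24024 ≈ 49.77.

49.77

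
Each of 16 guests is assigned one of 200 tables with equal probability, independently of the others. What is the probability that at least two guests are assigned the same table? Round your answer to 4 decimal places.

0.4600

It's easier to compute the probability that all 16 are distinct.
P(all distinct) = 200/200 · 199/200 · ··· · 185/200 ≈ 0.5400.
So the probability of at least one match is 1 − 0.5400 = 0.4600.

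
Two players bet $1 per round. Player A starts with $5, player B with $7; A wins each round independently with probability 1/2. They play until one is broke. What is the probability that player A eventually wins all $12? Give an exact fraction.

5/12

With a fair step, P(i) = ½P(i−1) + ½P(i+1) with P(0)=0, P(12)=1 has the linear solution P(i) = i/12.
P(5) = 5/12.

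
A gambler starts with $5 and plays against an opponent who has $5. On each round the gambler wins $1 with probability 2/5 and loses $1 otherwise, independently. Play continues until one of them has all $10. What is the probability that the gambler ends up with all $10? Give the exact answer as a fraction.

Let r = q/p = (3/5)/(2/5) = 3/2. The recurrence P(i) = p·P(i+1) + q·P(i−1) with P(0)=0, P(10)=1 gives P(i) = (1 − r^i)/(1 − r^10).
P(5) = (1 − (3/2)^5) / (1 − (3/2)^10) = 32/275.

32/275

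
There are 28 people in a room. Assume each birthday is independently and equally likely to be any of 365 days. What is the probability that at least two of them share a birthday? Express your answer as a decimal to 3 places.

0.654

It's easier to compute the probability that all 28 are distinct.
P(all distinct) = 365/365 · 364/365 · ··· · 338/365 ≈ 0.346.
So the probability of at least one match is 1 − 0.346 = 0.654.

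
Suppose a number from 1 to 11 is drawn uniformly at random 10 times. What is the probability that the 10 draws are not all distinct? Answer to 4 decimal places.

0.9985

P(all 10 different) = 11/11 · 10/11 · ··· · 2/11 ≈ 0.0015.
P(at least two equal) = 1 − 0.0015 = 0.9985.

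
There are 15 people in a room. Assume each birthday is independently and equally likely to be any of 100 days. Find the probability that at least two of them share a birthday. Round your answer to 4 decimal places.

It's easier to compute the probability that all 15 are distinct.
P(all distinct) = 100/100 · 99/100 · ··· · 86/100 ≈ 0.3313.
So the probability of at least one match is 1 − 0.3313 = 0.6687.

0.6687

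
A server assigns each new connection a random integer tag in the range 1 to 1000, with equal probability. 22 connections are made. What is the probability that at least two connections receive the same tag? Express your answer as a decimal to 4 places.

0.2076

It's easier to compute the probability that all 22 are distinct.
P(all distinct) = 1000/1000 · 999/1000 · ··· · 979/1000 ≈ 0.7924.
So the probability of at least one match is 1 − 0.7924 = 0.2076.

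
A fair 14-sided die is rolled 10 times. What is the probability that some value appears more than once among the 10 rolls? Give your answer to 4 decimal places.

P(all 10 different) = 14/14 · 13/14 · ··· · 5/14 ≈ 0.0126.
P(at least two equal) = 1 − 0.0126 = 0.9874.

0.9874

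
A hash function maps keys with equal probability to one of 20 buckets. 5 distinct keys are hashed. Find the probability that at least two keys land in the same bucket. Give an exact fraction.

2093/5000

It's easier to compute the probability that all 5 are distinct.
P(all distinct) = 20/20 · 19/20 · ··· · 16/20 = 2907/5000.
So the probability of at least one match is 1 − 2907/5000 = 2093/5000.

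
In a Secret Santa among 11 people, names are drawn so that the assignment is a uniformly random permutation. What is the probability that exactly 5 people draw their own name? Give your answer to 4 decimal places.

Choose which 5 of the 11 are fixed: C(11,5) = 462 ways.
The remaining 6 must have no fixed point: D(6) = 265.
P = 462·265/39916800 = 53/17280 ≈ 0.0031.

0.0031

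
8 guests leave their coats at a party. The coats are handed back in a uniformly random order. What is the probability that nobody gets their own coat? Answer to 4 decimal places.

0.3679

This is the derangement probability: permutations of 8 with no fixed point.
D(8) = 8! · (1 − 1/1! + 1/2! − ··· + (−1)^8/8!) = 14833.
P = 14833/40320 = 2119/5760 ≈ 0.3679.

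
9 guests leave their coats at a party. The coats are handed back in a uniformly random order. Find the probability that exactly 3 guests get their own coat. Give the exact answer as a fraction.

53/864

Choose which 3 of the 9 are fixed: C(9,3) = 84 ways.
The remaining 6 must have no fixed point: D(6) = 265.
P = 84·265/362880 = 53/864.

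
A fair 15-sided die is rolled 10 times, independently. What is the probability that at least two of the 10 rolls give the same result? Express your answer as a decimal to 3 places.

0.981

P(all 10 different) = 15/15 · 14/15 · ··· · 6/15 ≈ 0.019.
P(at least two equal) = 1 − 0.019 = 0.981.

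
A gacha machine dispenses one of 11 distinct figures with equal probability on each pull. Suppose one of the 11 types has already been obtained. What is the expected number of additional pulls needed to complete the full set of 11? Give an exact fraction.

Starting from 1 distinct type, each trial gives a new one with probability (11−i)/11 when i types are held, so the wait for the next new type is 11/(11−i).
E = 11/10 + 11/9 + 11/8 + 11/7 + 11/6 + 11/5 + 11/4 + 11/3 + 11/2 + 11/1 = 81191/2520.

81191/2520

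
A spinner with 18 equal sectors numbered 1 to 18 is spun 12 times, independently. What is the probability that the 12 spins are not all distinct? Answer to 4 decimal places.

0.9923

P(all 12 different) = 18/18 · 17/18 · ··· · 7/18 ≈ 0.0077.
P(at least two equal) = 1 − 0.0077 = 0.9923.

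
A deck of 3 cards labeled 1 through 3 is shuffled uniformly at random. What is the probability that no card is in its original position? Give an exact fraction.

1/3

This is the derangement probability: permutations of 3 with no fixed point.
D(3) = 3! · (1 − 1/1! + 1/2! − ··· + (−1)^3/3!) = 2.
P = 2/6 = 1/3.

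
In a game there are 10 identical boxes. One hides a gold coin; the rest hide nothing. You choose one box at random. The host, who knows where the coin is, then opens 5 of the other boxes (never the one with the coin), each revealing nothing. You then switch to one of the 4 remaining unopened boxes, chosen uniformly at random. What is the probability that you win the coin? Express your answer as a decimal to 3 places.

0.225

Your original box holds the coin with probability 1/10, so the other 9 collectively hold it with probability 9/10.
The host can always find 5 empty boxes to open, so the reveals don't change that 9/10; it is now spread over the 4 remaining unopened boxes.
P(win by switching) = (9/10) · (1/4) = 9/40 ≈ 0.225.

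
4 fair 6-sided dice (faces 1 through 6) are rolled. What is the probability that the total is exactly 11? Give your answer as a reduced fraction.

13/162

There are 6^4 = 1296 equally likely outcomes.
The number of ordered 4-tuples from {1,…,6} summing to 11 is 104.
P(sum = 11) = 104/1296 = 13/162.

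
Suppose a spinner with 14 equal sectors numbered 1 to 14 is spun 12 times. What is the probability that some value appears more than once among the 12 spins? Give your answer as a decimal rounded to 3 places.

P(all 12 different) = 14/14 · 13/14 · ··· · 3/14 ≈ 0.001.
P(at least two equal) = 1 − 0.001 = 0.999.

0.999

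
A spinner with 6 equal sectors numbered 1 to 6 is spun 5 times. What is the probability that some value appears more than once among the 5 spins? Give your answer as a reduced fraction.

49/54

P(all 5 different) = 6/6 · 5/6 · ··· · 2/6 = 5/54.
P(at least two equal) = 1 − 5/54 = 49/54.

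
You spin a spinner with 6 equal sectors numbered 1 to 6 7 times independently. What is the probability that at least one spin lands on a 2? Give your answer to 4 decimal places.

0.7209

P(no spin lands on a 2) = (5/6)^7 ≈ 0.2791.
P(at least one) = 1 − 0.2791 = 0.7209.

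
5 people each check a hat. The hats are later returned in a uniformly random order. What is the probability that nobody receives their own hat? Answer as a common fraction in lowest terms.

This is the derangement probability: permutations of 5 with no fixed point.
D(5) = 5! · (1 − 1/1! + 1/2! − ··· + (−1)^5/5!) = 44.
P = 44/120 = 11/30.

11/30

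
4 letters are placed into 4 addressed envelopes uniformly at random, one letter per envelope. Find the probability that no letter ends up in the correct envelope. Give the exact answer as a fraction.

3/8

This is the derangement probability: permutations of 4 with no fixed point.
D(4) = 4! · (1 − 1/1! + 1/2! − ··· + (−1)^4/4!) = 9.
P = 9/24 = 3/8.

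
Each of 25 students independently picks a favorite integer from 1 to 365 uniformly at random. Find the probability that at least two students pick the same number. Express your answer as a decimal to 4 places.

It's easier to compute the probability that all 25 are distinct.
P(all distinct) = 365/365 · 364/365 · ··· · 341/365 ≈ 0.4313.
So the probability of at least one match is 1 − 0.4313 = 0.5687.

0.5687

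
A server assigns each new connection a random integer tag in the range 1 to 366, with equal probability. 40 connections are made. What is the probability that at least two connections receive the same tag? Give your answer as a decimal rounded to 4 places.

0.8905

It's easier to compute the probability that all 40 are distinct.
P(all distinct) = 366/366 · 365/366 · ··· · 327/366 ≈ 0.1095.
So the probability of at least one match is 1 − 0.1095 = 0.8905.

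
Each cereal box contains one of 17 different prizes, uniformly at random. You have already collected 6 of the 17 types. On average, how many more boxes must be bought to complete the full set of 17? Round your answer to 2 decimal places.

51.34

Starting from 6 distinct types, each trial gives a new one with probability (17−i)/17 when i types are held, so the wait for the next new type is 17/(17−i).
E = 17/11 + 17/10 + 17/9 + 17/8 + 17/7 + 17/6 + 17/5 + 17/4 + 17/3 + 17/2 + 17/1 = 1423087/27720 ≈ 51.34.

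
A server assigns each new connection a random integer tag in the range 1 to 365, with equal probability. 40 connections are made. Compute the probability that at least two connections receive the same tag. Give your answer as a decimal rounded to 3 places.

0.891

It's easier to compute the probability that all 40 are distinct.
P(all distinct) = 365/365 · 364/365 · ··· · 326/365 ≈ 0.109.
So the probability of at least one match is 1 − 0.109 = 0.891.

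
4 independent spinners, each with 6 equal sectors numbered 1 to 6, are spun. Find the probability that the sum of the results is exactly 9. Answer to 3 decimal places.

There are 6^4 = 1296 equally likely outcomes.
The number of ordered 4-tuples from {1,…,6} summing to 9 is 56.
P(sum = 9) = 56/1296 = 7/162 ≈ 0.043.

0.043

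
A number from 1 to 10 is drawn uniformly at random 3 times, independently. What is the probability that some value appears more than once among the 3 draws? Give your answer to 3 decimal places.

P(all 3 different) = 10/10 · 9/10 · ··· · 8/10 ≈ 0.720.
P(at least two equal) = 1 − 0.720 = 0.280.

0.280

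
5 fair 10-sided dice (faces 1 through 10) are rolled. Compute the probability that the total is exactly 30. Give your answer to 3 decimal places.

There are 10^5 = 100000 equally likely outcomes.
The number of ordered 5-tuples from {1,…,10} summing to 30 is 5631.
P(sum = 30) = 5631/100000 ≈ 0.056.

0.056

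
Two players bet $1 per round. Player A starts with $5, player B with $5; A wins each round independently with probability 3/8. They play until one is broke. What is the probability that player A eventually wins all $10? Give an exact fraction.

Let r = q/p = (5/8)/(3/8) = 5/3. The recurrence P(i) = p·P(i+1) + q·P(i−1) with P(0)=0, P(10)=1 gives P(i) = (1 − r^i)/(1 − r^10).
P(5) = (1 − (5/3)^5) / (1 − (5/3)^10) = 243/3368.

243/3368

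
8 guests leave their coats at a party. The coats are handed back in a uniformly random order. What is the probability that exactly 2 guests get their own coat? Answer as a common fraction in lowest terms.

53/288

Choose which 2 of the 8 are fixed: C(8,2) = 28 ways.
The remaining 6 must have no fixed point: D(6) = 265.
P = 28·265/40320 = 53/288.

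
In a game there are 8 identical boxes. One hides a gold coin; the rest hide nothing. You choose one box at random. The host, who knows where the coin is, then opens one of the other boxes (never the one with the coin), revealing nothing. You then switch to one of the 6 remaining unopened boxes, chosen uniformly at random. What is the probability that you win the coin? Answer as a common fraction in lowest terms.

Your original box holds the coin with probability 1/8, so the other 7 collectively hold it with probability 7/8.
The host can always find an empty box to open, so this doesn't change that 7/8; it is now spread over the 6 remaining unopened boxes.
P(win by switching) = (7/8) · (1/6) = 7/48.

7/48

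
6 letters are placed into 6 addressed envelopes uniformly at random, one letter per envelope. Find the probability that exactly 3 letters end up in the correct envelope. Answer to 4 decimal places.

0.0556

Choose which 3 of the 6 are fixed: C(6,3) = 20 ways.
The remaining 3 must have no fixed point: D(3) = 2.
P = 20·2/720 = 1/18 ≈ 0.0556.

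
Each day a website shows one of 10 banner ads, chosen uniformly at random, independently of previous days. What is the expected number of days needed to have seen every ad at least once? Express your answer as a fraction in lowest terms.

7381/252

After i distinct types are collected, each trial gives a new one with probability (10−i)/10, so the expected wait for the next new type is 10/(10−i).
E = 10/10 + 10/9 + 10/8 + 10/7 + 10/6 + 10/5 + 10/4 + 10/3 + 10/2 + 10/1 = 7381/252.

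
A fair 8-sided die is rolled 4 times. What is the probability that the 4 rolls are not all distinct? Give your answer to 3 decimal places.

0.590

P(all 4 different) = 8/8 · 7/8 · ··· · 5/8 ≈ 0.410.
P(at least two equal) = 1 − 0.410 = 0.590.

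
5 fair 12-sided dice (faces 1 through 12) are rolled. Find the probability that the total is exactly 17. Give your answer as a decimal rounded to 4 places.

There are 12^5 = 248832 equally likely outcomes.
The number of ordered 5-tuples from {1,…,12} summing to 17 is 1815.
P(sum = 17) = 1815/248832 = 605/82944 ≈ 0.0073.

0.0073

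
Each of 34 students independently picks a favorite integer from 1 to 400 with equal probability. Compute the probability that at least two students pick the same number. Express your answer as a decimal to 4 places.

It's easier to compute the probability that all 34 are distinct.
P(all distinct) = 400/400 · 399/400 · ··· · 367/400 ≈ 0.2361.
So the probability of at least one match is 1 − 0.2361 = 0.7639.

0.7639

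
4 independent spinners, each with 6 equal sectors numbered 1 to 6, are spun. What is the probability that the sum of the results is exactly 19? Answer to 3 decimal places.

0.043

There are 6^4 = 1296 equally likely outcomes.
The number of ordered 4-tuples from {1,…,6} summing to 19 is 56.
P(sum = 19) = 56/1296 = 7/162 ≈ 0.043.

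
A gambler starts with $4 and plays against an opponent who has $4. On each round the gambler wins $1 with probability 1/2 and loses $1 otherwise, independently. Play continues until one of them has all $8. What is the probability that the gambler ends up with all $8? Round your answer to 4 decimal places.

With a fair step, P(i) = ½P(i−1) + ½P(i+1) with P(0)=0, P(8)=1 has the linear solution P(i) = i/8.
P(4) = 4/8 = 1/2 ≈ 0.5000.

0.5000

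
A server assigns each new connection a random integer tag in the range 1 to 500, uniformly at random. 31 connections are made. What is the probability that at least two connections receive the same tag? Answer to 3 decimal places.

0.613

It's easier to compute the probability that all 31 are distinct.
P(all distinct) = 500/500 · 499/500 · ··· · 470/500 ≈ 0.387.
So the probability of at least one match is 1 − 0.387 = 0.613.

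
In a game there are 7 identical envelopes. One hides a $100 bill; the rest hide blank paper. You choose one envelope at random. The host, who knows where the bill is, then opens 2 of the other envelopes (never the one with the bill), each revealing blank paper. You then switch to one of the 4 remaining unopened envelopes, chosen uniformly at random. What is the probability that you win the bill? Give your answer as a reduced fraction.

Your original envelope holds the bill with probability 1/7, so the other 6 collectively hold it with probability 6/7.
The host can always find 2 empty envelopes to open, so the reveals don't change that 6/7; it is now spread over the 4 remaining unopened envelopes.
P(win by switching) = (6/7) · (1/4) = 3/14.

3/14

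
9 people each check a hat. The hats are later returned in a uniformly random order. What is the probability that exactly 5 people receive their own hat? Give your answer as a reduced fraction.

1/320

Choose which 5 of the 9 are fixed: C(9,5) = 126 ways.
The remaining 4 must have no fixed point: D(4) = 9.
P = 126·9/362880 = 1/320.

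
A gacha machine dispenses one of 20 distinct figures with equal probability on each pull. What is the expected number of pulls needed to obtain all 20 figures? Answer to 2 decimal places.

71.95

After i distinct types are collected, each trial gives a new one with probability (20−i)/20, so the expected wait for the next new type is 20/(20−i).
E = 20/20 + 20/19 + 20/18 + 20/17 + 20/16 + 20/15 + 20/14 + 20/13 + 20/12 + 20/11 + 20/10 + 20/9 + 20/8 + 20/7 + 20/6 + 20/5 + 20/4 + 20/3 + 20/2 + 20/1 = 279175675/3879876 ≈ 71.95.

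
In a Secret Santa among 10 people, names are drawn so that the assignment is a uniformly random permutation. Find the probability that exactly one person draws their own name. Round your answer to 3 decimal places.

Choose which one is fixed: C(10,1) = 10 ways.
The remaining 9 must have no fixed point: D(9) = 133496.
P = 10·133496/3628800 = 16687/45360 ≈ 0.368.

0.368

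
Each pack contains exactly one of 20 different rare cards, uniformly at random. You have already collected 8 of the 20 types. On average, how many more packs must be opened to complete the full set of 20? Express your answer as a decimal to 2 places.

62.06

Starting from 8 distinct types, each trial gives a new one with probability (20−i)/20 when i types are held, so the wait for the next new type is 20/(20−i).
E = 20/12 + 20/11 + 20/10 + 20/9 + 20/8 + 20/7 + 20/6 + 20/5 + 20/4 + 20/3 + 20/2 + 20/1 = 86021/1386 ≈ 62.06.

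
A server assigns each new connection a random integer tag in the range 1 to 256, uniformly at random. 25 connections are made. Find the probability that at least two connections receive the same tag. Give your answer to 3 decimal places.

It's easier to compute the probability that all 25 are distinct.
P(all distinct) = 256/256 · 255/256 · ··· · 232/256 ≈ 0.298.
So the probability of at least one match is 1 − 0.298 = 0.702.

0.702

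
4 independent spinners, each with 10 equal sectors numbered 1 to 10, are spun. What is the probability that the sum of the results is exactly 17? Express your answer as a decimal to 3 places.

0.048

There are 10^4 = 10000 equally likely outcomes.
The number of ordered 4-tuples from {1,…,10} summing to 17 is 480.
P(sum = 17) = 480/10000 = 6/125 ≈ 0.048.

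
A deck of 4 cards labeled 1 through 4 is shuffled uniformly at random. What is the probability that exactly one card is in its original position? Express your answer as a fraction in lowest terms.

1/3

Choose which one is fixed: C(4,1) = 4 ways.
The remaining 3 must have no fixed point: D(3) = 2.
P = 4·2/24 = 1/3.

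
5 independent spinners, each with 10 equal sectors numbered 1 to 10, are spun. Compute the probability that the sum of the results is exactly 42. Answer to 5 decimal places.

There are 10^5 = 100000 equally likely outcomes.
The number of ordered 5-tuples from {1,…,10} summing to 42 is 495.
P(sum = 42) = 495/100000 = 99/20000 ≈ 0.00495.

0.00495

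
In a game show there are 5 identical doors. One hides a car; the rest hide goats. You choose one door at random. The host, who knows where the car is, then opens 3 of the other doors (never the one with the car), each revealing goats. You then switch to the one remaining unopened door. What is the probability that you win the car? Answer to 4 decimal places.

Your original door holds the car with probability 1/5, so the other 4 collectively hold it with probability 4/5.
The host can always find 3 empty doors to open, so the reveals don't change that 4/5; it is now spread over the 1 remaining unopened door.
P(win by switching) = (4/5) · (1/1) = 4/5 ≈ 0.8000.

0.8000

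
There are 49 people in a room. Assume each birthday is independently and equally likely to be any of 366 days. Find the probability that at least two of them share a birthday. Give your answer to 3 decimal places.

It's easier to compute the probability that all 49 are distinct.
P(all distinct) = 366/366 · 365/366 · ··· · 318/366 ≈ 0.035.
So the probability of at least one match is 1 − 0.035 = 0.965.

0.965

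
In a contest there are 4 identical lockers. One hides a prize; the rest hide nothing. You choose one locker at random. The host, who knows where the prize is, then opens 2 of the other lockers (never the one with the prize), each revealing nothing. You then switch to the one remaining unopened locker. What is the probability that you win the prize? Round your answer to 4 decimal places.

Your original locker holds the prize with probability 1/4, so the other 3 collectively hold it with probability 3/4.
The host can always find 2 empty lockers to open, so the reveals don't change that 3/4; it is now spread over the 1 remaining unopened locker.
P(win by switching) = (3/4) · (1/1) = 3/4 ≈ 0.7500.

0.7500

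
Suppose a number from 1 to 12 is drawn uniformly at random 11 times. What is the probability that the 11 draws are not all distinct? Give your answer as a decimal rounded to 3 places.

0.999

P(all 11 different) = 12/12 · 11/12 · ··· · 2/12 ≈ 0.001.
P(at least two equal) = 1 − 0.001 = 0.999.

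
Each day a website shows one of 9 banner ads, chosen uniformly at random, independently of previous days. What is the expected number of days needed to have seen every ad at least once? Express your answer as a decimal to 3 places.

25.461

After i distinct types are collected, each trial gives a new one with probability (9−i)/9, so the expected wait for the next new type is 9/(9−i).
E = 9/9 + 9/8 + 9/7 + 9/6 + 9/5 + 9/4 + 9/3 + 9/2 + 9/1 = 7129/280 ≈ 25.461.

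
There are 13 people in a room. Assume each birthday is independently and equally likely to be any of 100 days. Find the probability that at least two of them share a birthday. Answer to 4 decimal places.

It's easier to compute the probability that all 13 are distinct.
P(all distinct) = 100/100 · 99/100 · ··· · 88/100 ≈ 0.4428.
So the probability of at least one match is 1 − 0.4428 = 0.5572.

0.5572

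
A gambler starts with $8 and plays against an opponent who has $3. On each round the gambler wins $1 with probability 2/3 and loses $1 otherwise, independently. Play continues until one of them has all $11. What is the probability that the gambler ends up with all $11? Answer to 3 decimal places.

Let r = q/p = (1/3)/(2/3) = 1/2. The recurrence P(i) = p·P(i+1) + q·P(i−1) with P(0)=0, P(11)=1 gives P(i) = (1 − r^i)/(1 − r^11).
P(8) = (1 − (1/2)^8) / (1 − (1/2)^11) = 2040/2047 ≈ 0.997.

0.997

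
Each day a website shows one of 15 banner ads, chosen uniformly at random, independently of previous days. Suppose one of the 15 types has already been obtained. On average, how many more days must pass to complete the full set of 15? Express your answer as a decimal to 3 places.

Starting from 1 distinct type, each trial gives a new one with probability (15−i)/15 when i types are held, so the wait for the next new type is 15/(15−i).
E = 15/14 + 15/13 + 15/12 + 15/11 + 15/10 + 15/9 + 15/8 + 15/7 + 15/6 + 15/5 + 15/4 + 15/3 + 15/2 + 15/1 = 1171733/24024 ≈ 48.773.

48.773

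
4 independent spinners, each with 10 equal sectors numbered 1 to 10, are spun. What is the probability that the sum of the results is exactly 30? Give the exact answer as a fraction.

There are 10^4 = 10000 equally likely outcomes.
The number of ordered 4-tuples from {1,…,10} summing to 30 is 282.
P(sum = 30) = 282/10000 = 141/5000.

141/5000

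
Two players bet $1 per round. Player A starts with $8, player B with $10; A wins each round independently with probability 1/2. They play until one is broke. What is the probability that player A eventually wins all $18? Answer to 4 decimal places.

With a fair step, P(i) = ½P(i−1) + ½P(i+1) with P(0)=0, P(18)=1 has the linear solution P(i) = i/18.
P(8) = 8/18 = 4/9 ≈ 0.4444.

0.4444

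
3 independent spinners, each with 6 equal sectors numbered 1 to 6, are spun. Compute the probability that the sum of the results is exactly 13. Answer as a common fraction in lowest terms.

There are 6^3 = 216 equally likely outcomes.
The number of ordered 3-tuples from {1,…,6} summing to 13 is 21.
P(sum = 13) = 21/216 = 7/72.

7/72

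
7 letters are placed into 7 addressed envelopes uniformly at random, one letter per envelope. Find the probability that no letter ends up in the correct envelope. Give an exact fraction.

103/280

This is the derangement probability: permutations of 7 with no fixed point.
D(7) = 7! · (1 − 1/1! + 1/2! − ··· + (−1)^7/7!) = 1854.
P = 1854/5040 = 103/280.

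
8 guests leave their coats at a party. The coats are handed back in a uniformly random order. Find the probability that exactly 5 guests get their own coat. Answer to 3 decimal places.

0.003

Choose which 5 of the 8 are fixed: C(8,5) = 56 ways.
The remaining 3 must have no fixed point: D(3) = 2.
P = 56·2/40320 = 1/360 ≈ 0.003.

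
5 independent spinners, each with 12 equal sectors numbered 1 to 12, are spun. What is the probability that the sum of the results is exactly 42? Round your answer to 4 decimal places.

There are 12^5 = 248832 equally likely outcomes.
The number of ordered 5-tuples from {1,…,12} summing to 42 is 6265.
P(sum = 42) = 6265/248832 ≈ 0.0252.

0.0252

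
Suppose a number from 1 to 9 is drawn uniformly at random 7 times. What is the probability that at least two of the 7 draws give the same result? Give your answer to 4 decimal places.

0.9621

P(all 7 different) = 9/9 · 8/9 · ··· · 3/9 ≈ 0.0379.
P(at least two equal) = 1 − 0.0379 = 0.9621.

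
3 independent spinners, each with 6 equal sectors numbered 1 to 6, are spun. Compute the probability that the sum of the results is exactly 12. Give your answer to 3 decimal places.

0.116

There are 6^3 = 216 equally likely outcomes.
The number of ordered 3-tuples from {1,…,6} summing to 12 is 25.
P(sum = 12) = 25/216 ≈ 0.116.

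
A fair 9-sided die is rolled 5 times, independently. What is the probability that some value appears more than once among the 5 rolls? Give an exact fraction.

1627/2187

P(all 5 different) = 9/9 · 8/9 · ··· · 5/9 = 560/2187.
P(at least two equal) = 1 − 560/2187 = 1627/2187.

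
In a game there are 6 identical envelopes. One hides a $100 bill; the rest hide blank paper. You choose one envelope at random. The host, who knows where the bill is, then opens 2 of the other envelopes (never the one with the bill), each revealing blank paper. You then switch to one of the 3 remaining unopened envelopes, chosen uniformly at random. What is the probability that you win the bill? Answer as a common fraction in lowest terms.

Your original envelope holds the bill with probability 1/6, so the other 5 collectively hold it with probability 5/6.
The host can always find 2 empty envelopes to open, so the reveals don't change that 5/6; it is now spread over the 3 remaining unopened envelopes.
P(win by switching) = (5/6) · (1/3) = 5/18.

5/18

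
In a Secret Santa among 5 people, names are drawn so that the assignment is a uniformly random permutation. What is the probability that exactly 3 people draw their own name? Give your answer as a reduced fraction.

Choose which 3 of the 5 are fixed: C(5,3) = 10 ways.
The remaining 2 must have no fixed point: D(2) = 1.
P = 10·1/120 = 1/12.

1/12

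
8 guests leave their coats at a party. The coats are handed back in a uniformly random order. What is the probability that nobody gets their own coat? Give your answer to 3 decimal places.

This is the derangement probability: permutations of 8 with no fixed point.
D(8) = 8! · (1 − 1/1! + 1/2! − ··· + (−1)^8/8!) = 14833.
P = 14833/40320 = 2119/5760 ≈ 0.368.

0.368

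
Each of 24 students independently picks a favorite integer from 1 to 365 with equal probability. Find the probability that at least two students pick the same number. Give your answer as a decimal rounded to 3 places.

It's easier to compute the probability that all 24 are distinct.
P(all distinct) = 365/365 · 364/365 · ··· · 342/365 ≈ 0.462.
So the probability of at least one match is 1 − 0.462 = 0.538.

0.538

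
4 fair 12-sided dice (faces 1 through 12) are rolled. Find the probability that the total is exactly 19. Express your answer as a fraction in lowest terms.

There are 12^4 = 20736 equally likely outcomes.
The number of ordered 4-tuples from {1,…,12} summing to 19 is 736.
P(sum = 19) = 736/20736 = 23/648.

23/648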